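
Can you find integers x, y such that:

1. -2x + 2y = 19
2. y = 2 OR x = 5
No

Even the single constraint (-2x + 2y = 19) is infeasible over the integers.

  - -2x + 2y = 19: every term on the left is divisible by 2, so the LHS ≡ 0 (mod 2), but the RHS 19 is not — no integer solution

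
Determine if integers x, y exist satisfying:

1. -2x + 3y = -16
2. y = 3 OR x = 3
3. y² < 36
No

A contradictory subset is {-2x + 3y = -16, y = 3 OR x = 3}. No integer assignment can satisfy these jointly:

  - -2x + 3y = -16: is a linear equation tying the variables together
  - y = 3 OR x = 3: forces a choice: either y = 3 or x = 3

Split on the disjunction (y = 3 OR x = 3):
  • If y = 3: with y = 3, every remaining term of the linear equation is divisible by 2, so the left side is ≡ 0 (mod 2); but the right side -25 ≡ 1 (mod 2). No integers can satisfy it.
  • If x = 3: with x = 3, every remaining term of the linear equation is divisible by 3, so the left side is ≡ 0 (mod 3); but the right side -10 ≡ 2 (mod 3). No integers can satisfy it.
Both branches are infeasible, so the system has no integer solution.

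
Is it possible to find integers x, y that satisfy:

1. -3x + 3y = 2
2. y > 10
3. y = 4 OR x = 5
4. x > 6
No

Even the single constraint (-3x + 3y = 2) is infeasible over the integers.

  - -3x + 3y = 2: every term on the left is divisible by 3, so the LHS ≡ 0 (mod 3), but the RHS 2 is not — no integer solution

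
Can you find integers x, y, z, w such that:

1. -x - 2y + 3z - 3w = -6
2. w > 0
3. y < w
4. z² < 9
Yes

Take x = 3, y = 0, z = 0, w = 1. Substituting into each constraint:
  (1) (-3) - 2(0) + 3(0) - 3(1) = -6 ✓
  (2) 1 > 0 ✓
  (3) 0 < 1 ✓
  (4) z² = (0)² = 0, and 0 < 9 ✓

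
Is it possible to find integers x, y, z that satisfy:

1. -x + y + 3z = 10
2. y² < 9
Yes

Take x = -10, y = 0, z = 0. Substituting into each constraint:
  (1) 10 + 0 + 3(0) = 10 ✓
  (2) y² = (0)² = 0, and 0 < 9 ✓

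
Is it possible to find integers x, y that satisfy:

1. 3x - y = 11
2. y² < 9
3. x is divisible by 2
Yes

Take x = 4, y = 1. Substituting into each constraint:
  (1) 3(4) + (-1) = 11 ✓
  (2) y² = (1)² = 1, and 1 < 9 ✓
  (3) 4 = 2 × 2, remainder 0 ✓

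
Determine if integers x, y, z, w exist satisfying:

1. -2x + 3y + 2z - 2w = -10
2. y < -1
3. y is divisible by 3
Yes

Take x = 0, y = -6, z = 0, w = -4. Substituting into each constraint:
  (1) -2(0) + 3(-6) + 2(0) - 2(-4) = -10 ✓
  (2) -6 < -1 ✓
  (3) -6 = 3 × -2, remainder 0 ✓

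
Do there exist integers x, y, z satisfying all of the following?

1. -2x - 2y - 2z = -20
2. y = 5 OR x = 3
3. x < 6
Yes

Take x = 3, y = 0, z = 7. Substituting into each constraint:
  (1) -2(3) - 2(0) - 2(7) = -20 ✓
  (2) x = 3, target 3 ✓ (second branch holds)
  (3) 3 < 6 ✓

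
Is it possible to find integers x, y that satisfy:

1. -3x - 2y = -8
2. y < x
Yes

Take x = 2, y = 1. Substituting into each constraint:
  (1) -3(2) - 2(1) = -8 ✓
  (2) 1 < 2 ✓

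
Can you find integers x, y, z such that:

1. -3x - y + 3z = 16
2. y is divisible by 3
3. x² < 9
No

A contradictory subset is {-3x - y + 3z = 16, y is divisible by 3}. No integer assignment can satisfy these jointly:

  - -3x - y + 3z = 16: is a linear equation tying the variables together
  - y is divisible by 3: restricts y to multiples of 3

Modular obstruction: writing y = 3y', every remaining term of the linear equation is divisible by 3, so the left side is ≡ 0 (mod 3); but the right side 16 ≡ 1 (mod 3). No integers can satisfy it.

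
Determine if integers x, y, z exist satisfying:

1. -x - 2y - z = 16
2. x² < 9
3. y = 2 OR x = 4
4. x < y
Yes

Take x = 1, y = 2, z = -21. Substituting into each constraint:
  (1) (-1) - 2(2) + 21 = 16 ✓
  (2) x² = (1)² = 1, and 1 < 9 ✓
  (3) y = 2, target 2 ✓ (first branch holds)
  (4) 1 < 2 ✓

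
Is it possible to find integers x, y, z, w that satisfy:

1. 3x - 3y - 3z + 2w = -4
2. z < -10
Yes

Take x = 0, y = 13, z = -11, w = 1. Substituting into each constraint:
  (1) 3(0) - 3(13) - 3(-11) + 2(1) = -4 ✓
  (2) -11 < -10 ✓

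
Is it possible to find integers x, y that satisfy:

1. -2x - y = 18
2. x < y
Yes

Take x = -7, y = -4. Substituting into each constraint:
  (1) -2(-7) + 4 = 18 ✓
  (2) -7 < -4 ✓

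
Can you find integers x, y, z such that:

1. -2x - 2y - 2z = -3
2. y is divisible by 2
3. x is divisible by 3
No

Even the single constraint (-2x - 2y - 2z = -3) is infeasible over the integers.

  - -2x - 2y - 2z = -3: every term on the left is divisible by 2, so the LHS ≡ 0 (mod 2), but the RHS -3 is not — no integer solution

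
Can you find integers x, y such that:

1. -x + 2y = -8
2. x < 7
Yes

Take x = 6, y = -1. Substituting into each constraint:
  (1) (-6) + 2(-1) = -8 ✓
  (2) 6 < 7 ✓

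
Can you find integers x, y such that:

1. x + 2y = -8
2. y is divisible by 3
Yes

Take x = -8, y = 0. Substituting into each constraint:
  (1) (-8) + 2(0) = -8 ✓
  (2) 0 = 3 × 0, remainder 0 ✓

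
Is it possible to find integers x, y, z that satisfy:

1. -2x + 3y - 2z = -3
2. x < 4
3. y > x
Yes

Take x = 0, y = 1, z = 3. Substituting into each constraint:
  (1) -2(0) + 3(1) - 2(3) = -3 ✓
  (2) 0 < 4 ✓
  (3) 1 > 0 ✓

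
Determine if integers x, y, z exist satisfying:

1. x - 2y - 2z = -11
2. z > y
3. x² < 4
Yes

Take x = -1, y = 2, z = 3. Substituting into each constraint:
  (1) (-1) - 2(2) - 2(3) = -11 ✓
  (2) 3 > 2 ✓
  (3) x² = (-1)² = 1, and 1 < 4 ✓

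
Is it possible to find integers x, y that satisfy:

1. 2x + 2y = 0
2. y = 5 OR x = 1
Yes

Take x = 1, y = -1. Substituting into each constraint:
  (1) 2(1) + 2(-1) = 0 ✓
  (2) x = 1, target 1 ✓ (second branch holds)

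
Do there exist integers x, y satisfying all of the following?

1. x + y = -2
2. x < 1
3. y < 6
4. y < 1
Yes

Take x = 0, y = -2. Substituting into each constraint:
  (1) 0 + (-2) = -2 ✓
  (2) 0 < 1 ✓
  (3) -2 < 6 ✓
  (4) -2 < 1 ✓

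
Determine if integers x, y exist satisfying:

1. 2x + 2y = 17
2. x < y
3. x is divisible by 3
No

Even the single constraint (2x + 2y = 17) is infeasible over the integers.

  - 2x + 2y = 17: every term on the left is divisible by 2, so the LHS ≡ 0 (mod 2), but the RHS 17 is not — no integer solution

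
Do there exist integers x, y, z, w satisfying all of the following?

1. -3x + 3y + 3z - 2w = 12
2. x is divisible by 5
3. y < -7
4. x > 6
Yes

Take x = 10, y = -8, z = 0, w = -33. Substituting into each constraint:
  (1) -3(10) + 3(-8) + 3(0) - 2(-33) = 12 ✓
  (2) 10 = 5 × 2, remainder 0 ✓
  (3) -8 < -7 ✓
  (4) 10 > 6 ✓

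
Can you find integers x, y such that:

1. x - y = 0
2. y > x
No

The full constraint system is jointly infeasible over the integers. Each constraint and what it forces:

  - x - y = 0: is a linear equation tying the variables together
  - y > x: bounds one variable relative to another variable

From the equation, x − y = 0, i.e. y − x = 0; but y > x requires y − x ≥ 1. Contradiction.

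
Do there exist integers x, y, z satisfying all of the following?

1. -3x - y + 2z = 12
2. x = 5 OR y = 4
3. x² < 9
Yes

Take x = 0, y = 4, z = 8. Substituting into each constraint:
  (1) -3(0) + (-4) + 2(8) = 12 ✓
  (2) y = 4, target 4 ✓ (second branch holds)
  (3) x² = (0)² = 0, and 0 < 9 ✓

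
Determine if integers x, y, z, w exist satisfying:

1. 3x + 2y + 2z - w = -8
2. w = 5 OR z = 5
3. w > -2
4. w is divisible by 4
Yes

Take x = 0, y = -9, z = 5, w = 0. Substituting into each constraint:
  (1) 3(0) + 2(-9) + 2(5) + 0 = -8 ✓
  (2) z = 5, target 5 ✓ (second branch holds)
  (3) 0 > -2 ✓
  (4) 0 = 4 × 0, remainder 0 ✓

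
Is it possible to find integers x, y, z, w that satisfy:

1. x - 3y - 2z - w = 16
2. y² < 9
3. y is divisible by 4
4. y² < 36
Yes

Take x = 0, y = 0, z = -8, w = 0. Substituting into each constraint:
  (1) 0 - 3(0) - 2(-8) + 0 = 16 ✓
  (2) y² = (0)² = 0, and 0 < 9 ✓
  (3) 0 = 4 × 0, remainder 0 ✓
  (4) y² = (0)² = 0, and 0 < 36 ✓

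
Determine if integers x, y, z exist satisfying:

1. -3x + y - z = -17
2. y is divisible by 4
Yes

Take x = 5, y = 0, z = 2. Substituting into each constraint:
  (1) -3(5) + 0 + (-2) = -17 ✓
  (2) 0 = 4 × 0, remainder 0 ✓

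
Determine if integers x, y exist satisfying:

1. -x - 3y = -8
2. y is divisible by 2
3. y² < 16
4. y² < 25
Yes

Take x = 8, y = 0. Substituting into each constraint:
  (1) (-8) - 3(0) = -8 ✓
  (2) 0 = 2 × 0, remainder 0 ✓
  (3) y² = (0)² = 0, and 0 < 16 ✓
  (4) y² = (0)² = 0, and 0 < 25 ✓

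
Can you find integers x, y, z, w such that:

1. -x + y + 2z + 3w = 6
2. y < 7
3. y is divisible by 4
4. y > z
Yes

Take x = -8, y = 0, z = -1, w = 0. Substituting into each constraint:
  (1) 8 + 0 + 2(-1) + 3(0) = 6 ✓
  (2) 0 < 7 ✓
  (3) 0 = 4 × 0, remainder 0 ✓
  (4) 0 > -1 ✓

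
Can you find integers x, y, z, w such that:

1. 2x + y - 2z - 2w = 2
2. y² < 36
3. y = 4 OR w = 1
Yes

Take x = 0, y = 0, z = -2, w = 1. Substituting into each constraint:
  (1) 2(0) + 0 - 2(-2) - 2(1) = 2 ✓
  (2) y² = (0)² = 0, and 0 < 36 ✓
  (3) w = 1, target 1 ✓ (second branch holds)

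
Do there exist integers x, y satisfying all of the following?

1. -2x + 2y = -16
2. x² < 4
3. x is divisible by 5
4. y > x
No

A contradictory subset is {-2x + 2y = -16, y > x}. No integer assignment can satisfy these jointly:

  - -2x + 2y = -16: is a linear equation tying the variables together
  - y > x: bounds one variable relative to another variable

From the equation, x − y = 8, i.e. y − x = -8; but y > x requires y − x ≥ 1. Contradiction.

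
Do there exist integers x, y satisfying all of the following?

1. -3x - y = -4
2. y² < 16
Yes

Take x = 1, y = 1. Substituting into each constraint:
  (1) -3(1) + (-1) = -4 ✓
  (2) y² = (1)² = 1, and 1 < 16 ✓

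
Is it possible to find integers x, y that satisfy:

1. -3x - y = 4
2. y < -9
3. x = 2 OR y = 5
Yes

Take x = 2, y = -10. Substituting into each constraint:
  (1) -3(2) + 10 = 4 ✓
  (2) -10 < -9 ✓
  (3) x = 2, target 2 ✓ (first branch holds)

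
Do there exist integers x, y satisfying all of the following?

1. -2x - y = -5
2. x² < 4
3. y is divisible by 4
No

A contradictory subset is {-2x - y = -5, y is divisible by 4}. No integer assignment can satisfy these jointly:

  - -2x - y = -5: is a linear equation tying the variables together
  - y is divisible by 4: restricts y to multiples of 4

Modular obstruction: writing y = 4y', every remaining term of the linear equation is divisible by 2, so the left side is ≡ 0 (mod 2); but the right side -5 ≡ 1 (mod 2). No integers can satisfy it.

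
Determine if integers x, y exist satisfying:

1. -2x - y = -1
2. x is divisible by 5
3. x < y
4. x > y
No

A contradictory subset is {x < y, x > y}. No integer assignment can satisfy these jointly:

  - x < y: bounds one variable relative to another variable
  - x > y: bounds one variable relative to another variable

Direct contradiction: y > x and x > y cannot both hold.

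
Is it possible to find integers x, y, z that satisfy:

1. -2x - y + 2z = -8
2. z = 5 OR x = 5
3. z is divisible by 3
Yes

Take x = 5, y = 10, z = 6. Substituting into each constraint:
  (1) -2(5) + (-10) + 2(6) = -8 ✓
  (2) x = 5, target 5 ✓ (second branch holds)
  (3) 6 = 3 × 2, remainder 0 ✓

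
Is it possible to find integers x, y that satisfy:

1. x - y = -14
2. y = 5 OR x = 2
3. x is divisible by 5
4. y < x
No

A contradictory subset is {x - y = -14, y < x}. No integer assignment can satisfy these jointly:

  - x - y = -14: is a linear equation tying the variables together
  - y < x: bounds one variable relative to another variable

From the equation, x − y = -14, i.e. x − y = -14; but x > y requires x − y ≥ 1. Contradiction.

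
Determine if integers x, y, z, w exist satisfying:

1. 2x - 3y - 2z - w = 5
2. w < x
Yes

Take x = 1, y = -1, z = 0, w = 0. Substituting into each constraint:
  (1) 2(1) - 3(-1) - 2(0) + 0 = 5 ✓
  (2) 0 < 1 ✓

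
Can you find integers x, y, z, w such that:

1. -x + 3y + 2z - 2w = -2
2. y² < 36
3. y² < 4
Yes

Take x = 0, y = 0, z = -1, w = 0. Substituting into each constraint:
  (1) 0 + 3(0) + 2(-1) - 2(0) = -2 ✓
  (2) y² = (0)² = 0, and 0 < 36 ✓
  (3) y² = (0)² = 0, and 0 < 4 ✓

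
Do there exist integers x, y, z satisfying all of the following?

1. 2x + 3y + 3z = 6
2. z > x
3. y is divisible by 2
Yes

Take x = 3, y = -4, z = 4. Substituting into each constraint:
  (1) 2(3) + 3(-4) + 3(4) = 6 ✓
  (2) 4 > 3 ✓
  (3) -4 = 2 × -2, remainder 0 ✓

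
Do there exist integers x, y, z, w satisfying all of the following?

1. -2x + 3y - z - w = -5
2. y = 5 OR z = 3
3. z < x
Yes

Take x = 4, y = 2, z = 3, w = 0. Substituting into each constraint:
  (1) -2(4) + 3(2) + (-3) + 0 = -5 ✓
  (2) z = 3, target 3 ✓ (second branch holds)
  (3) 3 < 4 ✓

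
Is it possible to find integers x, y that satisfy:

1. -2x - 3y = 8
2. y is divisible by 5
Yes

Take x = -4, y = 0. Substituting into each constraint:
  (1) -2(-4) - 3(0) = 8 ✓
  (2) 0 = 5 × 0, remainder 0 ✓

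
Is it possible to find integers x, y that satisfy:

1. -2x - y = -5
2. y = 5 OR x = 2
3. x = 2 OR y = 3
Yes

Take x = 2, y = 1. Substituting into each constraint:
  (1) -2(2) + (-1) = -5 ✓
  (2) x = 2, target 2 ✓ (second branch holds)
  (3) x = 2, target 2 ✓ (first branch holds)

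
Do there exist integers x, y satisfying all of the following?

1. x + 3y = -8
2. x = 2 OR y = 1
Yes

Take x = -11, y = 1. Substituting into each constraint:
  (1) (-11) + 3(1) = -8 ✓
  (2) y = 1, target 1 ✓ (second branch holds)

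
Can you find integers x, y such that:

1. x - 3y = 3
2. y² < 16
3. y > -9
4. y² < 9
Yes

Take x = 0, y = -1. Substituting into each constraint:
  (1) 0 - 3(-1) = 3 ✓
  (2) y² = (-1)² = 1, and 1 < 16 ✓
  (3) -1 > -9 ✓
  (4) y² = (-1)² = 1, and 1 < 9 ✓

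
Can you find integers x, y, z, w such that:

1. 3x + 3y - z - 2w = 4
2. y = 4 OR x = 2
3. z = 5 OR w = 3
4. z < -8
Yes

Take x = 2, y = -2, z = -10, w = 3. Substituting into each constraint:
  (1) 3(2) + 3(-2) + 10 - 2(3) = 4 ✓
  (2) x = 2, target 2 ✓ (second branch holds)
  (3) w = 3, target 3 ✓ (second branch holds)
  (4) -10 < -8 ✓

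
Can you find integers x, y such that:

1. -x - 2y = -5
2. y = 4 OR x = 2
Yes

Take x = -3, y = 4. Substituting into each constraint:
  (1) 3 - 2(4) = -5 ✓
  (2) y = 4, target 4 ✓ (first branch holds)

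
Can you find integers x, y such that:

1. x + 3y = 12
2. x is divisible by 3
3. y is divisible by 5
Yes

Take x = 12, y = 0. Substituting into each constraint:
  (1) 12 + 3(0) = 12 ✓
  (2) 12 = 3 × 4, remainder 0 ✓
  (3) 0 = 5 × 0, remainder 0 ✓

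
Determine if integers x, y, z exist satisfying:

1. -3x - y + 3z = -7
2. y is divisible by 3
No

The full constraint system is jointly infeasible over the integers. Each constraint and what it forces:

  - -3x - y + 3z = -7: is a linear equation tying the variables together
  - y is divisible by 3: restricts y to multiples of 3

Modular obstruction: writing y = 3y', every remaining term of the linear equation is divisible by 3, so the left side is ≡ 0 (mod 3); but the right side -7 ≡ 2 (mod 3). No integers can satisfy it.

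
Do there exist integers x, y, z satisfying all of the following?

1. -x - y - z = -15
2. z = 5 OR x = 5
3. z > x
Yes

Take x = 4, y = 6, z = 5. Substituting into each constraint:
  (1) (-4) + (-6) + (-5) = -15 ✓
  (2) z = 5, target 5 ✓ (first branch holds)
  (3) 5 > 4 ✓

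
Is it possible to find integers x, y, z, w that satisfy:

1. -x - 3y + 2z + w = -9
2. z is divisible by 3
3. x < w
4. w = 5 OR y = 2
Yes

Take x = -3, y = 2, z = -3, w = 0. Substituting into each constraint:
  (1) 3 - 3(2) + 2(-3) + 0 = -9 ✓
  (2) -3 = 3 × -1, remainder 0 ✓
  (3) -3 < 0 ✓
  (4) y = 2, target 2 ✓ (second branch holds)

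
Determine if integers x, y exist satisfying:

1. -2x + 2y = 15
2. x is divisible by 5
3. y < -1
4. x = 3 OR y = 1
No

Even the single constraint (-2x + 2y = 15) is infeasible over the integers.

  - -2x + 2y = 15: every term on the left is divisible by 2, so the LHS ≡ 0 (mod 2), but the RHS 15 is not — no integer solution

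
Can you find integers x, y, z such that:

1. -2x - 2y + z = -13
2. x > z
Yes

Take x = 0, y = 6, z = -1. Substituting into each constraint:
  (1) -2(0) - 2(6) + (-1) = -13 ✓
  (2) 0 > -1 ✓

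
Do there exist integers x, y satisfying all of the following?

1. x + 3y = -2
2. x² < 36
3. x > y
Yes

Take x = 1, y = -1. Substituting into each constraint:
  (1) 1 + 3(-1) = -2 ✓
  (2) x² = (1)² = 1, and 1 < 36 ✓
  (3) 1 > -1 ✓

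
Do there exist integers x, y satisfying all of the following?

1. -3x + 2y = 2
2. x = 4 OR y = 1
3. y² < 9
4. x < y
Yes

Take x = 0, y = 1. Substituting into each constraint:
  (1) -3(0) + 2(1) = 2 ✓
  (2) y = 1, target 1 ✓ (second branch holds)
  (3) y² = (1)² = 1, and 1 < 9 ✓
  (4) 0 < 1 ✓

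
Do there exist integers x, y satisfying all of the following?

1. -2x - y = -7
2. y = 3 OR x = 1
Yes

Take x = 1, y = 5. Substituting into each constraint:
  (1) -2(1) + (-5) = -7 ✓
  (2) x = 1, target 1 ✓ (second branch holds)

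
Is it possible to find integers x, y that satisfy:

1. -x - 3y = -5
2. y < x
Yes

Take x = 2, y = 1. Substituting into each constraint:
  (1) (-2) - 3(1) = -5 ✓
  (2) 1 < 2 ✓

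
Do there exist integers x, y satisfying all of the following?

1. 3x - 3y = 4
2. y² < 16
No

Even the single constraint (3x - 3y = 4) is infeasible over the integers.

  - 3x - 3y = 4: every term on the left is divisible by 3, so the LHS ≡ 0 (mod 3), but the RHS 4 is not — no integer solution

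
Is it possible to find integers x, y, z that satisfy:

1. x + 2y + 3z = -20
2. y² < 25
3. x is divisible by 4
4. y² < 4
Yes

Take x = -4, y = 1, z = -6. Substituting into each constraint:
  (1) (-4) + 2(1) + 3(-6) = -20 ✓
  (2) y² = (1)² = 1, and 1 < 25 ✓
  (3) -4 = 4 × -1, remainder 0 ✓
  (4) y² = (1)² = 1, and 1 < 4 ✓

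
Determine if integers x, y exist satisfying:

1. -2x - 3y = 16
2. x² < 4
Yes

Take x = 1, y = -6. Substituting into each constraint:
  (1) -2(1) - 3(-6) = 16 ✓
  (2) x² = (1)² = 1, and 1 < 4 ✓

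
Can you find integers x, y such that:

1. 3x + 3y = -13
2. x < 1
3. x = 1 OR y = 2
No

Even the single constraint (3x + 3y = -13) is infeasible over the integers.

  - 3x + 3y = -13: every term on the left is divisible by 3, so the LHS ≡ 0 (mod 3), but the RHS -13 is not — no integer solution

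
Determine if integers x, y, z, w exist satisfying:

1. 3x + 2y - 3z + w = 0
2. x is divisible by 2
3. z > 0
Yes

Take x = 0, y = 0, z = 1, w = 3. Substituting into each constraint:
  (1) 3(0) + 2(0) - 3(1) + 3 = 0 ✓
  (2) 0 = 2 × 0, remainder 0 ✓
  (3) 1 > 0 ✓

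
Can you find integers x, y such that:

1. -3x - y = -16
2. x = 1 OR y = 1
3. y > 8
Yes

Take x = 1, y = 13. Substituting into each constraint:
  (1) -3(1) + (-13) = -16 ✓
  (2) x = 1, target 1 ✓ (first branch holds)
  (3) 13 > 8 ✓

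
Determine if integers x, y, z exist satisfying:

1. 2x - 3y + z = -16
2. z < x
Yes

Take x = 1, y = 6, z = 0. Substituting into each constraint:
  (1) 2(1) - 3(6) + 0 = -16 ✓
  (2) 0 < 1 ✓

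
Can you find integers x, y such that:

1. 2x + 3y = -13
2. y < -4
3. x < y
No

The full constraint system is jointly infeasible over the integers. Each constraint and what it forces:

  - 2x + 3y = -13: is a linear equation tying the variables together
  - y < -4: bounds one variable relative to a constant
  - x < y: bounds one variable relative to another variable

Propagating the comparison: x < y and y ≤ -5 give x ≤ -6. Range argument: with x ∈ [−∞, -6], y ∈ [−∞, -5], the left side of the equation is at most -27, but the right side is -13 > -27. No integer solution exists.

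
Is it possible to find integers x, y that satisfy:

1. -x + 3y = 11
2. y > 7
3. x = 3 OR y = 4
No

The full constraint system is jointly infeasible over the integers. Each constraint and what it forces:

  - -x + 3y = 11: is a linear equation tying the variables together
  - y > 7: bounds one variable relative to a constant
  - x = 3 OR y = 4: forces a choice: either x = 3 or y = 4

Split on the disjunction (x = 3 OR y = 4):
  • If x = 3: with x = 3, every remaining term of the linear equation is divisible by 3, so the left side is ≡ 0 (mod 3); but the right side 14 ≡ 2 (mod 3). No integers can satisfy it.
  • If y = 4: this contradicts the bound y ≥ 8.
Both branches are infeasible, so the system has no integer solution.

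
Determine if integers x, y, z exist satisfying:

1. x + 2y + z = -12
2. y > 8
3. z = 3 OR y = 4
Yes

Take x = -33, y = 9, z = 3. Substituting into each constraint:
  (1) (-33) + 2(9) + 3 = -12 ✓
  (2) 9 > 8 ✓
  (3) z = 3, target 3 ✓ (first branch holds)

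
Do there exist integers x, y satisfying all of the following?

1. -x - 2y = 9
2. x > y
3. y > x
No

A contradictory subset is {x > y, y > x}. No integer assignment can satisfy these jointly:

  - x > y: bounds one variable relative to another variable
  - y > x: bounds one variable relative to another variable

Direct contradiction: x > y and y > x cannot both hold.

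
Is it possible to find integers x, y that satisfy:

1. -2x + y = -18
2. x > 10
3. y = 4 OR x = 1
Yes

Take x = 11, y = 4. Substituting into each constraint:
  (1) -2(11) + 4 = -18 ✓
  (2) 11 > 10 ✓
  (3) y = 4, target 4 ✓ (first branch holds)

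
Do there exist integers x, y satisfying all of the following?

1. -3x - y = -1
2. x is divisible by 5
Yes

Take x = 0, y = 1. Substituting into each constraint:
  (1) -3(0) + (-1) = -1 ✓
  (2) 0 = 5 × 0, remainder 0 ✓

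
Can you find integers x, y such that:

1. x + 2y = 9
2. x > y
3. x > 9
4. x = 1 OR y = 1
No

A contradictory subset is {x + 2y = 9, x > 9, x = 1 OR y = 1}. No integer assignment can satisfy these jointly:

  - x + 2y = 9: is a linear equation tying the variables together
  - x > 9: bounds one variable relative to a constant
  - x = 1 OR y = 1: forces a choice: either x = 1 or y = 1

Split on the disjunction (x = 1 OR y = 1):
  • If x = 1: this contradicts the bound x ≥ 10.
  • If y = 1: the equation forces x = 7, which contradicts the bound x ≥ 10.
Both branches are infeasible, so the system has no integer solution.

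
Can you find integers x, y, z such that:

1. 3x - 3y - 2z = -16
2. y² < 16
Yes

Take x = 0, y = 0, z = 8. Substituting into each constraint:
  (1) 3(0) - 3(0) - 2(8) = -16 ✓
  (2) y² = (0)² = 0, and 0 < 16 ✓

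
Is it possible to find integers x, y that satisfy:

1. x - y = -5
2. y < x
No

The full constraint system is jointly infeasible over the integers. Each constraint and what it forces:

  - x - y = -5: is a linear equation tying the variables together
  - y < x: bounds one variable relative to another variable

From the equation, x − y = -5, i.e. x − y = -5; but x > y requires x − y ≥ 1. Contradiction.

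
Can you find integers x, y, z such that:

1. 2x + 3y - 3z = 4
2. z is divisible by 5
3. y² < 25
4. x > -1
Yes

Take x = 2, y = 0, z = 0. Substituting into each constraint:
  (1) 2(2) + 3(0) - 3(0) = 4 ✓
  (2) 0 = 5 × 0, remainder 0 ✓
  (3) y² = (0)² = 0, and 0 < 25 ✓
  (4) 2 > -1 ✓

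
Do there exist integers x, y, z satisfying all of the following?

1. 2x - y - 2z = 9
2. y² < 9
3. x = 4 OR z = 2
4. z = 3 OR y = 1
Yes

Take x = 7, y = 1, z = 2. Substituting into each constraint:
  (1) 2(7) + (-1) - 2(2) = 9 ✓
  (2) y² = (1)² = 1, and 1 < 9 ✓
  (3) z = 2, target 2 ✓ (second branch holds)
  (4) y = 1, target 1 ✓ (second branch holds)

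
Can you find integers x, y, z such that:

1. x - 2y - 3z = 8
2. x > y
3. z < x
Yes

Take x = 2, y = -3, z = 0. Substituting into each constraint:
  (1) 2 - 2(-3) - 3(0) = 8 ✓
  (2) 2 > -3 ✓
  (3) 0 < 2 ✓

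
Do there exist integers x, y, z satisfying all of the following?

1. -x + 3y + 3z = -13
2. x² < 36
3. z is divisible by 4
Yes

Take x = 4, y = -3, z = 0. Substituting into each constraint:
  (1) (-4) + 3(-3) + 3(0) = -13 ✓
  (2) x² = (4)² = 16, and 16 < 36 ✓
  (3) 0 = 4 × 0, remainder 0 ✓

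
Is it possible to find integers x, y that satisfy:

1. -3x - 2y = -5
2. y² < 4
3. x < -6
No

The full constraint system is jointly infeasible over the integers. Each constraint and what it forces:

  - -3x - 2y = -5: is a linear equation tying the variables together
  - y² < 4: restricts y to |y| ≤ 1
  - x < -6: bounds one variable relative to a constant

Range argument: with x ∈ [−∞, -7], y ∈ [-1, 1], the left side of the equation is at least 19, but the right side is -5 < 19. No integer solution exists.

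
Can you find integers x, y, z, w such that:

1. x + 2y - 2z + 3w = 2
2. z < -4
Yes

Take x = 1, y = 0, z = -5, w = -3. Substituting into each constraint:
  (1) 1 + 2(0) - 2(-5) + 3(-3) = 2 ✓
  (2) -5 < -4 ✓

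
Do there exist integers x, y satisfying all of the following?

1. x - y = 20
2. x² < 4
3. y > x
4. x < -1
No

A contradictory subset is {x - y = 20, y > x}. No integer assignment can satisfy these jointly:

  - x - y = 20: is a linear equation tying the variables together
  - y > x: bounds one variable relative to another variable

From the equation, x − y = 20, i.e. y − x = -20; but y > x requires y − x ≥ 1. Contradiction.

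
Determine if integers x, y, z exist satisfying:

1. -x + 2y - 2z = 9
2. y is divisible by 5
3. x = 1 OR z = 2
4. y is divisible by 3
Yes

Take x = 1, y = 0, z = -5. Substituting into each constraint:
  (1) (-1) + 2(0) - 2(-5) = 9 ✓
  (2) 0 = 5 × 0, remainder 0 ✓
  (3) x = 1, target 1 ✓ (first branch holds)
  (4) 0 = 3 × 0, remainder 0 ✓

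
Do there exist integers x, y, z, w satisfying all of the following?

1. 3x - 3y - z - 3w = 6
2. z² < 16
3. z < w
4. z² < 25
Yes

Take x = 3, y = 0, z = 0, w = 1. Substituting into each constraint:
  (1) 3(3) - 3(0) + 0 - 3(1) = 6 ✓
  (2) z² = (0)² = 0, and 0 < 16 ✓
  (3) 0 < 1 ✓
  (4) z² = (0)² = 0, and 0 < 25 ✓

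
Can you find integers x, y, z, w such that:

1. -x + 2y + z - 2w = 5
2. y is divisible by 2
Yes

Take x = 0, y = 0, z = 5, w = 0. Substituting into each constraint:
  (1) 0 + 2(0) + 5 - 2(0) = 5 ✓
  (2) 0 = 2 × 0, remainder 0 ✓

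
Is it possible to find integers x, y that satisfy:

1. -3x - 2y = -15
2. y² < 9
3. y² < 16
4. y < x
Yes

Take x = 5, y = 0. Substituting into each constraint:
  (1) -3(5) - 2(0) = -15 ✓
  (2) y² = (0)² = 0, and 0 < 9 ✓
  (3) y² = (0)² = 0, and 0 < 16 ✓
  (4) 0 < 5 ✓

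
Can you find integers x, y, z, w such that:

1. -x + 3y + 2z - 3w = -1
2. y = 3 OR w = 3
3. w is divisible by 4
Yes

Take x = 0, y = 3, z = -5, w = 0. Substituting into each constraint:
  (1) 0 + 3(3) + 2(-5) - 3(0) = -1 ✓
  (2) y = 3, target 3 ✓ (first branch holds)
  (3) 0 = 4 × 0, remainder 0 ✓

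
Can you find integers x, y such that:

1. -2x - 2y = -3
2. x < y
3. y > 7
No

Even the single constraint (-2x - 2y = -3) is infeasible over the integers.

  - -2x - 2y = -3: every term on the left is divisible by 2, so the LHS ≡ 0 (mod 2), but the RHS -3 is not — no integer solution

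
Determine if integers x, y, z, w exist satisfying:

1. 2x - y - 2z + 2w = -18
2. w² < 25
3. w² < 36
Yes

Take x = -9, y = 0, z = 0, w = 0. Substituting into each constraint:
  (1) 2(-9) + 0 - 2(0) + 2(0) = -18 ✓
  (2) w² = (0)² = 0, and 0 < 25 ✓
  (3) w² = (0)² = 0, and 0 < 36 ✓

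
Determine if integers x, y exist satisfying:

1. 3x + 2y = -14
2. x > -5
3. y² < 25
Yes

Take x = -4, y = -1. Substituting into each constraint:
  (1) 3(-4) + 2(-1) = -14 ✓
  (2) -4 > -5 ✓
  (3) y² = (-1)² = 1, and 1 < 25 ✓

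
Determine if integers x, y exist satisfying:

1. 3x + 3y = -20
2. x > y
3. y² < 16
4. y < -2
No

Even the single constraint (3x + 3y = -20) is infeasible over the integers.

  - 3x + 3y = -20: every term on the left is divisible by 3, so the LHS ≡ 0 (mod 3), but the RHS -20 is not — no integer solution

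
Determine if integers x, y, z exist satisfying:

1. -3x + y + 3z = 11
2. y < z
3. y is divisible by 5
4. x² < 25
Yes

Take x = 4, y = 5, z = 6. Substituting into each constraint:
  (1) -3(4) + 5 + 3(6) = 11 ✓
  (2) 5 < 6 ✓
  (3) 5 = 5 × 1, remainder 0 ✓
  (4) x² = (4)² = 16, and 16 < 25 ✓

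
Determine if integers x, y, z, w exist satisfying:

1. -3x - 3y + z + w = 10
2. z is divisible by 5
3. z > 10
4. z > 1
Yes

Take x = -1, y = 3, z = 15, w = 1. Substituting into each constraint:
  (1) -3(-1) - 3(3) + 15 + 1 = 10 ✓
  (2) 15 = 5 × 3, remainder 0 ✓
  (3) 15 > 10 ✓
  (4) 15 > 1 ✓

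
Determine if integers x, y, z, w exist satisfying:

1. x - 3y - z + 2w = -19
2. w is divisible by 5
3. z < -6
Yes

Take x = -26, y = 0, z = -7, w = 0. Substituting into each constraint:
  (1) (-26) - 3(0) + 7 + 2(0) = -19 ✓
  (2) 0 = 5 × 0, remainder 0 ✓
  (3) -7 < -6 ✓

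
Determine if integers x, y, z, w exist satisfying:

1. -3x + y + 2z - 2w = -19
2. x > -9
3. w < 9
Yes

Take x = 0, y = -3, z = 0, w = 8. Substituting into each constraint:
  (1) -3(0) + (-3) + 2(0) - 2(8) = -19 ✓
  (2) 0 > -9 ✓
  (3) 8 < 9 ✓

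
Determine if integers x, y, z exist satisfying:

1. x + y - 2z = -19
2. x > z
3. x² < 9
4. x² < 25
Yes

Take x = 0, y = -21, z = -1. Substituting into each constraint:
  (1) 0 + (-21) - 2(-1) = -19 ✓
  (2) 0 > -1 ✓
  (3) x² = (0)² = 0, and 0 < 9 ✓
  (4) x² = (0)² = 0, and 0 < 25 ✓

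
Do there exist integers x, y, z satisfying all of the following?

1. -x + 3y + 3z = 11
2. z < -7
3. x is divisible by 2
Yes

Take x = -2, y = 11, z = -8. Substituting into each constraint:
  (1) 2 + 3(11) + 3(-8) = 11 ✓
  (2) -8 < -7 ✓
  (3) -2 = 2 × -1, remainder 0 ✓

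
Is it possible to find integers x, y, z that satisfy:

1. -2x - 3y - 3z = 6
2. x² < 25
Yes

Take x = 0, y = 0, z = -2. Substituting into each constraint:
  (1) -2(0) - 3(0) - 3(-2) = 6 ✓
  (2) x² = (0)² = 0, and 0 < 25 ✓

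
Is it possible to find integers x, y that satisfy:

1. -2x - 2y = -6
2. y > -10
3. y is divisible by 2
Yes

Take x = 3, y = 0. Substituting into each constraint:
  (1) -2(3) - 2(0) = -6 ✓
  (2) 0 > -10 ✓
  (3) 0 = 2 × 0, remainder 0 ✓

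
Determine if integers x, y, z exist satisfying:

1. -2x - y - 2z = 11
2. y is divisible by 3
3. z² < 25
Yes

Take x = 2, y = -9, z = -3. Substituting into each constraint:
  (1) -2(2) + 9 - 2(-3) = 11 ✓
  (2) -9 = 3 × -3, remainder 0 ✓
  (3) z² = (-3)² = 9, and 9 < 25 ✓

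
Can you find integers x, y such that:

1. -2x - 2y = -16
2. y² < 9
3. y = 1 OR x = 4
Yes

Take x = 7, y = 1. Substituting into each constraint:
  (1) -2(7) - 2(1) = -16 ✓
  (2) y² = (1)² = 1, and 1 < 9 ✓
  (3) y = 1, target 1 ✓ (first branch holds)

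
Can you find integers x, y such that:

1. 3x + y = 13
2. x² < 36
Yes

Take x = 4, y = 1. Substituting into each constraint:
  (1) 3(4) + 1 = 13 ✓
  (2) x² = (4)² = 16, and 16 < 36 ✓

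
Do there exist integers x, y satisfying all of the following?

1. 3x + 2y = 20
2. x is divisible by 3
Yes

Take x = 0, y = 10. Substituting into each constraint:
  (1) 3(0) + 2(10) = 20 ✓
  (2) 0 = 3 × 0, remainder 0 ✓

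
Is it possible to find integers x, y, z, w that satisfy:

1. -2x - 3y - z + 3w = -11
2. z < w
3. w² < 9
Yes

Take x = 6, y = 0, z = -1, w = 0. Substituting into each constraint:
  (1) -2(6) - 3(0) + 1 + 3(0) = -11 ✓
  (2) -1 < 0 ✓
  (3) w² = (0)² = 0, and 0 < 9 ✓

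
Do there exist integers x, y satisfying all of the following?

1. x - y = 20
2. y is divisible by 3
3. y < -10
Yes

Take x = 8, y = -12. Substituting into each constraint:
  (1) 8 + 12 = 20 ✓
  (2) -12 = 3 × -4, remainder 0 ✓
  (3) -12 < -10 ✓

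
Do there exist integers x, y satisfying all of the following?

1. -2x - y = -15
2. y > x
Yes

Take x = 0, y = 15. Substituting into each constraint:
  (1) -2(0) + (-15) = -15 ✓
  (2) 15 > 0 ✓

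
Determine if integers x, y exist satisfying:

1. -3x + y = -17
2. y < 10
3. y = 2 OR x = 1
Yes

Take x = 1, y = -14. Substituting into each constraint:
  (1) -3(1) + (-14) = -17 ✓
  (2) -14 < 10 ✓
  (3) x = 1, target 1 ✓ (second branch holds)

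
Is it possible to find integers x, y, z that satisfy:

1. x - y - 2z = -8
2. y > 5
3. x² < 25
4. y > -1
Yes

Take x = 0, y = 6, z = 1. Substituting into each constraint:
  (1) 0 + (-6) - 2(1) = -8 ✓
  (2) 6 > 5 ✓
  (3) x² = (0)² = 0, and 0 < 25 ✓
  (4) 6 > -1 ✓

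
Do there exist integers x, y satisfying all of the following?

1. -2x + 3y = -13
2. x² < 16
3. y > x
No

The full constraint system is jointly infeasible over the integers. Each constraint and what it forces:

  - -2x + 3y = -13: is a linear equation tying the variables together
  - x² < 16: restricts x to |x| ≤ 3
  - y > x: bounds one variable relative to another variable

Propagating the comparison: y > x and x ≥ -3 give y ≥ -2. Range argument: with x ∈ [-3, 3], y ∈ [-2, ∞], the left side of the equation is at least -12, but the right side is -13 < -12. No integer solution exists.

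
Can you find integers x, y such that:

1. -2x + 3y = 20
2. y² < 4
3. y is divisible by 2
Yes

Take x = -10, y = 0. Substituting into each constraint:
  (1) -2(-10) + 3(0) = 20 ✓
  (2) y² = (0)² = 0, and 0 < 4 ✓
  (3) 0 = 2 × 0, remainder 0 ✓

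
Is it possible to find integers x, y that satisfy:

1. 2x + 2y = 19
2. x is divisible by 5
No

Even the single constraint (2x + 2y = 19) is infeasible over the integers.

  - 2x + 2y = 19: every term on the left is divisible by 2, so the LHS ≡ 0 (mod 2), but the RHS 19 is not — no integer solution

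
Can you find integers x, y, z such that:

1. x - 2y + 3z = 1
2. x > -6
Yes

Take x = 1, y = 0, z = 0. Substituting into each constraint:
  (1) 1 - 2(0) + 3(0) = 1 ✓
  (2) 1 > -6 ✓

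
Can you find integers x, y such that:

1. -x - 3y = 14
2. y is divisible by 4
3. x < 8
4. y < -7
No

A contradictory subset is {-x - 3y = 14, x < 8, y < -7}. No integer assignment can satisfy these jointly:

  - -x - 3y = 14: is a linear equation tying the variables together
  - x < 8: bounds one variable relative to a constant
  - y < -7: bounds one variable relative to a constant

Range argument: with x ∈ [−∞, 7], y ∈ [−∞, -8], the left side of the equation is at least 17, but the right side is 14 < 17. No integer solution exists.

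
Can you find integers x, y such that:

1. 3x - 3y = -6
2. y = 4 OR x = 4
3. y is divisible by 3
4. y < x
No

A contradictory subset is {3x - 3y = -6, y < x}. No integer assignment can satisfy these jointly:

  - 3x - 3y = -6: is a linear equation tying the variables together
  - y < x: bounds one variable relative to another variable

From the equation, x − y = -2, i.e. x − y = -2; but x > y requires x − y ≥ 1. Contradiction.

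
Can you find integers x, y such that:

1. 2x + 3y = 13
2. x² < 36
Yes

Take x = 2, y = 3. Substituting into each constraint:
  (1) 2(2) + 3(3) = 13 ✓
  (2) x² = (2)² = 4, and 4 < 36 ✓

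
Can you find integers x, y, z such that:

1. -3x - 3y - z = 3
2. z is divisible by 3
Yes

Take x = 0, y = -1, z = 0. Substituting into each constraint:
  (1) -3(0) - 3(-1) + 0 = 3 ✓
  (2) 0 = 3 × 0, remainder 0 ✓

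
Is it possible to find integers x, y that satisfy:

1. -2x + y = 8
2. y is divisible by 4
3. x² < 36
Yes

Take x = -4, y = 0. Substituting into each constraint:
  (1) -2(-4) + 0 = 8 ✓
  (2) 0 = 4 × 0, remainder 0 ✓
  (3) x² = (-4)² = 16, and 16 < 36 ✓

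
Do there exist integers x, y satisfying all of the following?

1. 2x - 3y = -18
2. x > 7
Yes

Take x = 9, y = 12. Substituting into each constraint:
  (1) 2(9) - 3(12) = -18 ✓
  (2) 9 > 7 ✓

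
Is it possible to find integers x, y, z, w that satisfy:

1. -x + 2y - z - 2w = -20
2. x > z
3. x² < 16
Yes

Take x = 0, y = -11, z = -2, w = 0. Substituting into each constraint:
  (1) 0 + 2(-11) + 2 - 2(0) = -20 ✓
  (2) 0 > -2 ✓
  (3) x² = (0)² = 0, and 0 < 16 ✓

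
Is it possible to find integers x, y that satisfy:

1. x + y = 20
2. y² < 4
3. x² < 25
No

The full constraint system is jointly infeasible over the integers. Each constraint and what it forces:

  - x + y = 20: is a linear equation tying the variables together
  - y² < 4: restricts y to |y| ≤ 1
  - x² < 25: restricts x to |x| ≤ 4

Range argument: with x ∈ [-4, 4], y ∈ [-1, 1], the left side of the equation is at most 5, but the right side is 20 > 5. No integer solution exists.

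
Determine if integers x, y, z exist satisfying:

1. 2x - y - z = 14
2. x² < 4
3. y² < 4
Yes

Take x = 0, y = 0, z = -14. Substituting into each constraint:
  (1) 2(0) + 0 + 14 = 14 ✓
  (2) x² = (0)² = 0, and 0 < 4 ✓
  (3) y² = (0)² = 0, and 0 < 4 ✓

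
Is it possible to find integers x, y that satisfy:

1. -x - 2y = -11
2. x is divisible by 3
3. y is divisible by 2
Yes

Take x = 3, y = 4. Substituting into each constraint:
  (1) (-3) - 2(4) = -11 ✓
  (2) 3 = 3 × 1, remainder 0 ✓
  (3) 4 = 2 × 2, remainder 0 ✓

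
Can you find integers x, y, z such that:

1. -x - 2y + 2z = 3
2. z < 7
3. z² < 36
Yes

Take x = -3, y = 0, z = 0. Substituting into each constraint:
  (1) 3 - 2(0) + 2(0) = 3 ✓
  (2) 0 < 7 ✓
  (3) z² = (0)² = 0, and 0 < 36 ✓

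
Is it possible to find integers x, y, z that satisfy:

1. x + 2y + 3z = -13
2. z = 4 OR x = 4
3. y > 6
Yes

Take x = -39, y = 7, z = 4. Substituting into each constraint:
  (1) (-39) + 2(7) + 3(4) = -13 ✓
  (2) z = 4, target 4 ✓ (first branch holds)
  (3) 7 > 6 ✓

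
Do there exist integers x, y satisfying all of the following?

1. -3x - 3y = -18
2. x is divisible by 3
Yes

Take x = 0, y = 6. Substituting into each constraint:
  (1) -3(0) - 3(6) = -18 ✓
  (2) 0 = 3 × 0, remainder 0 ✓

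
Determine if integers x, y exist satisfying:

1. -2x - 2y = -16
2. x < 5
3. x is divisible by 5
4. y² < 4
No

A contradictory subset is {-2x - 2y = -16, x < 5, y² < 4}. No integer assignment can satisfy these jointly:

  - -2x - 2y = -16: is a linear equation tying the variables together
  - x < 5: bounds one variable relative to a constant
  - y² < 4: restricts y to |y| ≤ 1

Range argument: with x ∈ [−∞, 4], y ∈ [-1, 1], the left side of the equation is at least -10, but the right side is -16 < -10. No integer solution exists.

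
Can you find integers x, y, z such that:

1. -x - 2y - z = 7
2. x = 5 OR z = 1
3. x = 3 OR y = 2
Yes

Take x = -12, y = 2, z = 1. Substituting into each constraint:
  (1) 12 - 2(2) + (-1) = 7 ✓
  (2) z = 1, target 1 ✓ (second branch holds)
  (3) y = 2, target 2 ✓ (second branch holds)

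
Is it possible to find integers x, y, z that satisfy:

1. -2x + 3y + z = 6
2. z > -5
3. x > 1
Yes

Take x = 2, y = 3, z = 1. Substituting into each constraint:
  (1) -2(2) + 3(3) + 1 = 6 ✓
  (2) 1 > -5 ✓
  (3) 2 > 1 ✓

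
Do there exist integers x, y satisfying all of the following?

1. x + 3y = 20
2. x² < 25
Yes

Take x = -1, y = 7. Substituting into each constraint:
  (1) (-1) + 3(7) = 20 ✓
  (2) x² = (-1)² = 1, and 1 < 25 ✓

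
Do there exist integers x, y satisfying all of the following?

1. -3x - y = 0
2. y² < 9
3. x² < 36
Yes

Take x = 0, y = 0. Substituting into each constraint:
  (1) -3(0) + 0 = 0 ✓
  (2) y² = (0)² = 0, and 0 < 9 ✓
  (3) x² = (0)² = 0, and 0 < 36 ✓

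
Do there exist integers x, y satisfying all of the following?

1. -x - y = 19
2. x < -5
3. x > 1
No

A contradictory subset is {x < -5, x > 1}. No integer assignment can satisfy these jointly:

  - x < -5: bounds one variable relative to a constant
  - x > 1: bounds one variable relative to a constant

Direct contradiction: the bounds on x require x ≥ 2 and x ≤ -6 simultaneously, which is empty.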